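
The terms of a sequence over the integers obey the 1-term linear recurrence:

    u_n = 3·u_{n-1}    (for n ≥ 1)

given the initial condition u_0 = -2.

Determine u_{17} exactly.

-258280326

u_1 = 3·-2 = -6
u_2 = 3·-6 = -18
u_3 = 3·-18 = -54
u_4 = 3·-54 = -162
u_5 = 3·-162 = -486
u_6 = 3·-486 = -1458
u_7 = 3·-1458 = -4374
u_8 = 3·-4374 = -13122
u_9 = 3·-13122 = -39366
u_10 = 3·-39366 = -118098
u_11 = 3·-118098 = -354294
u_12 = 3·-354294 = -1062882
u_13 = 3·-1062882 = -3188646
u_14 = 3·-3188646 = -9565938
u_15 = 3·-9565938 = -28697814
u_16 = 3·-28697814 = -86093442
u_17 = 3·-86093442 = -258280326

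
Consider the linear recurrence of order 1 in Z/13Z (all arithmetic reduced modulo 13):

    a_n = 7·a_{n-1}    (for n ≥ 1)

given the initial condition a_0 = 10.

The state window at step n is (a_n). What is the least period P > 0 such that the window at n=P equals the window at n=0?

12

n=0: window = (10)
n=1: window = (5)
n=2: window = (9)
n=3: window = (11)
n=4: window = (12)
n=5: window = (6)
n=6: window = (3)
n=7: window = (8)
n=8: window = (4)
n=9: window = (2)
n=10: window = (1)
n=11: window = (7)
n=12: window = (10)
window at n=12 equals window at n=0 → period = 12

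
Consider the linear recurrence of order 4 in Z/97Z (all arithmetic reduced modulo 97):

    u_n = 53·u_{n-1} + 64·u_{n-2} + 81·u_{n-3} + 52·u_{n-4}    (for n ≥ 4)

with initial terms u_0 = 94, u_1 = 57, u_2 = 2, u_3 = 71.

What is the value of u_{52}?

39

u_4 = 53·71 + 64·2 + 81·57 + 52·94 = 10
u_5 = 53·10 + 64·71 + 81·2 + 52·57 = 52
u_6 = 53·52 + 64·10 + 81·71 + 52·2 = 36
u_7 = 53·36 + 64·52 + 81·10 + 52·71 = 38
u_8 = 53·38 + 64·36 + 81·52 + 52·10 = 29
u_9 = 53·29 + 64·38 + 81·36 + 52·52 = 83
u_10 = 53·83 + 64·29 + 81·38 + 52·36 = 50
u_11 = 53·50 + 64·83 + 81·29 + 52·38 = 65
u_12 = 53·65 + 64·50 + 81·83 + 52·29 = 35
u_13 = 53·35 + 64·65 + 81·50 + 52·83 = 25
u_14 = 53·25 + 64·35 + 81·65 + 52·50 = 81
u_15 = 53·81 + 64·25 + 81·35 + 52·65 = 80
u_16 = 53·80 + 64·81 + 81·25 + 52·35 = 77
u_17 = 53·77 + 64·80 + 81·81 + 52·25 = 87
u_18 = 53·87 + 64·77 + 81·80 + 52·81 = 55
u_19 = 53·55 + 64·87 + 81·77 + 52·80 = 62
u_20 = 53·62 + 64·55 + 81·87 + 52·77 = 9
u_21 = 53·9 + 64·62 + 81·55 + 52·87 = 38
u_22 = 53·38 + 64·9 + 81·62 + 52·55 = 93
u_23 = 53·93 + 64·38 + 81·9 + 52·62 = 62
u_24 = 53·62 + 64·93 + 81·38 + 52·9 = 77
u_25 = 53·77 + 64·62 + 81·93 + 52·38 = 1
u_26 = 53·1 + 64·77 + 81·62 + 52·93 = 95
u_27 = 53·95 + 64·1 + 81·77 + 52·62 = 10
u_28 = 53·10 + 64·95 + 81·1 + 52·77 = 25
u_29 = 53·25 + 64·10 + 81·95 + 52·1 = 12
u_30 = 53·12 + 64·25 + 81·10 + 52·95 = 32
u_31 = 53·32 + 64·12 + 81·25 + 52·10 = 62
u_32 = 53·62 + 64·32 + 81·12 + 52·25 = 40
u_33 = 53·40 + 64·62 + 81·32 + 52·12 = 89
u_34 = 53·89 + 64·40 + 81·62 + 52·32 = 92
u_35 = 53·92 + 64·89 + 81·40 + 52·62 = 61
u_36 = 53·61 + 64·92 + 81·89 + 52·40 = 77
u_37 = 53·77 + 64·61 + 81·92 + 52·89 = 83
u_38 = 53·83 + 64·77 + 81·61 + 52·92 = 40
u_39 = 53·40 + 64·83 + 81·77 + 52·61 = 60
u_40 = 53·60 + 64·40 + 81·83 + 52·77 = 74
u_41 = 53·74 + 64·60 + 81·40 + 52·83 = 89
u_42 = 53·89 + 64·74 + 81·60 + 52·40 = 0
u_43 = 53·0 + 64·89 + 81·74 + 52·60 = 66
u_44 = 53·66 + 64·0 + 81·89 + 52·74 = 5
u_45 = 53·5 + 64·66 + 81·0 + 52·89 = 96
u_46 = 53·96 + 64·5 + 81·66 + 52·0 = 84
u_47 = 53·84 + 64·96 + 81·5 + 52·66 = 77
u_48 = 53·77 + 64·84 + 81·96 + 52·5 = 33
u_49 = 53·33 + 64·77 + 81·84 + 52·96 = 43
u_50 = 53·43 + 64·33 + 81·77 + 52·84 = 58
u_51 = 53·58 + 64·43 + 81·33 + 52·77 = 87
u_52 = 53·87 + 64·58 + 81·43 + 52·33 = 39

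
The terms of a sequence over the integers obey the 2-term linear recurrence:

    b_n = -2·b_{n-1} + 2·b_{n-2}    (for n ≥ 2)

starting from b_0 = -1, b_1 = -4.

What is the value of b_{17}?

-24830976

b_2 = -2·-4 + 2·-1 = 6
b_3 = -2·6 + 2·-4 = -20
b_4 = -2·-20 + 2·6 = 52
b_5 = -2·52 + 2·-20 = -144
b_6 = -2·-144 + 2·52 = 392
b_7 = -2·392 + 2·-144 = -1072
b_8 = -2·-1072 + 2·392 = 2928
b_9 = -2·2928 + 2·-1072 = -8000
b_10 = -2·-8000 + 2·2928 = 21856
b_11 = -2·21856 + 2·-8000 = -59712
b_12 = -2·-59712 + 2·21856 = 163136
b_13 = -2·163136 + 2·-59712 = -445696
b_14 = -2·-445696 + 2·163136 = 1217664
b_15 = -2·1217664 + 2·-445696 = -3326720
b_16 = -2·-3326720 + 2·1217664 = 9088768
b_17 = -2·9088768 + 2·-3326720 = -24830976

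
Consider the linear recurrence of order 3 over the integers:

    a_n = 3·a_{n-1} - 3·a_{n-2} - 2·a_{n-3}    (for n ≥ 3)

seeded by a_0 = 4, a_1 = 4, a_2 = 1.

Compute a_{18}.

1374529

a_3 = 3·1 + -3·4 + -2·4 = -17
a_4 = 3·-17 + -3·1 + -2·4 = -62
a_5 = 3·-62 + -3·-17 + -2·1 = -137
a_6 = 3·-137 + -3·-62 + -2·-17 = -191
a_7 = 3·-191 + -3·-137 + -2·-62 = -38
a_8 = 3·-38 + -3·-191 + -2·-137 = 733
a_9 = 3·733 + -3·-38 + -2·-191 = 2695
a_10 = 3·2695 + -3·733 + -2·-38 = 5962
a_11 = 3·5962 + -3·2695 + -2·733 = 8335
a_12 = 3·8335 + -3·5962 + -2·2695 = 1729
a_13 = 3·1729 + -3·8335 + -2·5962 = -31742
a_14 = 3·-31742 + -3·1729 + -2·8335 = -117083
a_15 = 3·-117083 + -3·-31742 + -2·1729 = -259481
a_16 = 3·-259481 + -3·-117083 + -2·-31742 = -363710
a_17 = 3·-363710 + -3·-259481 + -2·-117083 = -78521
a_18 = 3·-78521 + -3·-363710 + -2·-259481 = 1374529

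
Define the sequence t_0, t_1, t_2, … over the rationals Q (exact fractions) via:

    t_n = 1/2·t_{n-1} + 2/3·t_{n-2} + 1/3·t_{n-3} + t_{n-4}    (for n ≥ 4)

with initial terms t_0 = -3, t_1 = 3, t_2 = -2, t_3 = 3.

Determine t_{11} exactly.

t_4 = 1/2·3 + 2/3·-2 + 1/3·3 + 1·-3 = -11/6
t_5 = 1/2·-11/6 + 2/3·3 + 1/3·-2 + 1·3 = 41/12
t_6 = 1/2·41/12 + 2/3·-11/6 + 1/3·3 + 1·-2 = -37/72
t_7 = 1/2·-37/72 + 2/3·41/12 + 1/3·-11/6 + 1·3 = 635/144
t_8 = 1/2·635/144 + 2/3·-37/72 + 1/3·41/12 + 1·-11/6 = 1009/864
t_9 = 1/2·1009/864 + 2/3·635/144 + 1/3·-37/72 + 1·41/12 = 3899/576
t_10 = 1/2·3899/576 + 2/3·1009/864 + 1/3·635/144 + 1·-37/72 = 53075/10368
t_11 = 1/2·53075/10368 + 2/3·3899/576 + 1/3·1009/864 + 1·635/144 = 246163/20736

246163/20736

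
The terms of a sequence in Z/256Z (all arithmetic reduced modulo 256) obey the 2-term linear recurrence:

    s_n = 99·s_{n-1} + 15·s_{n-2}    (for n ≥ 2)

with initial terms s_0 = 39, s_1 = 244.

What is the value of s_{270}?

223

s_2 = 99·244 + 15·39 = 165
s_3 = 99·165 + 15·244 = 27
s_4 = 99·27 + 15·165 = 28
s_5 = 99·28 + 15·27 = 105
s_6 = 99·105 + 15·28 = 63
s_7 = 99·63 + 15·105 = 132
Continuing the recurrence:
  s_8 = 189;  s_9 = 211;  s_10 = 172;  s_11 = 225;  s_12 = 23;  s_13 = 20
  s_14 = 21;  s_15 = 75;  s_16 = 60;  s_17 = 153;  s_18 = 175;  s_19 = 164
  s_20 = 173;  s_21 = 131;  s_22 = 204;  s_23 = 145;  s_24 = 7;  s_25 = 52
  s_26 = 133;  s_27 = 123;  s_28 = 92;  s_29 = 201;  s_30 = 31;  s_31 = 196
  s_32 = 157;  s_33 = 51;  s_34 = 236;  s_35 = 65;  s_36 = 247;  s_37 = 84
  s_38 = 245;  s_39 = 171;  s_40 = 124;  s_41 = 249;  s_42 = 143;  s_43 = 228
  s_44 = 141;  s_45 = 227;  s_46 = 12;  s_47 = 241;  s_48 = 231;  s_49 = 116
  s_50 = 101;  s_51 = 219;  s_52 = 156;  s_53 = 41;  s_54 = 255;  s_55 = 4
  s_56 = 125;  s_57 = 147;  s_58 = 44;  s_59 = 161;  s_60 = 215;  s_61 = 148
  s_62 = 213;  s_63 = 11;  s_64 = 188;  s_65 = 89;  s_66 = 111;  s_67 = 36
  s_68 = 109;  s_69 = 67;  s_70 = 76;  s_71 = 81;  s_72 = 199;  s_73 = 180
  s_74 = 69;  s_75 = 59;  s_76 = 220;  s_77 = 137;  s_78 = 223;  s_79 = 68
  s_80 = 93;  s_81 = 243;  s_82 = 108;  s_83 = 1;  s_84 = 183;  s_85 = 212
  s_86 = 181;  s_87 = 107;  s_88 = 252;  s_89 = 185;  s_90 = 79;  s_91 = 100
  s_92 = 77;  s_93 = 163;  s_94 = 140;  s_95 = 177;  s_96 = 167;  s_97 = 244
  s_98 = 37;  s_99 = 155;  s_100 = 28;  s_101 = 233;  s_102 = 191;  s_103 = 132
  s_104 = 61;  s_105 = 83;  s_106 = 172;  s_107 = 97;  s_108 = 151;  s_109 = 20
  s_110 = 149;  s_111 = 203;  s_112 = 60;  s_113 = 25;  s_114 = 47;  s_115 = 164
  s_116 = 45;  s_117 = 3;  s_118 = 204;  s_119 = 17;  s_120 = 135;  s_121 = 52
  s_122 = 5;  s_123 = 251;  s_124 = 92;  s_125 = 73;  s_126 = 159;  s_127 = 196
  s_128 = 29;  s_129 = 179;  s_130 = 236;  s_131 = 193;  s_132 = 119;  s_133 = 84
  s_134 = 117;  s_135 = 43;  s_136 = 124;  s_137 = 121;  s_138 = 15;  s_139 = 228
  s_140 = 13;  s_141 = 99;  s_142 = 12;  s_143 = 113;  s_144 = 103;  s_145 = 116
  s_146 = 229;  s_147 = 91;  s_148 = 156;  s_149 = 169;  s_150 = 127;  s_151 = 4
  s_152 = 253;  s_153 = 19;  s_154 = 44;  s_155 = 33;  s_156 = 87;  s_157 = 148
  s_158 = 85;  s_159 = 139;  s_160 = 188;  s_161 = 217;  s_162 = 239;  s_163 = 36
  s_164 = 237;  s_165 = 195;  s_166 = 76;  s_167 = 209;  s_168 = 71;  s_169 = 180
  s_170 = 197;  s_171 = 187;  s_172 = 220;  s_173 = 9;  s_174 = 95;  s_175 = 68
  s_176 = 221;  s_177 = 115;  s_178 = 108;  s_179 = 129;  s_180 = 55;  s_181 = 212
  s_182 = 53;  s_183 = 235;  s_184 = 252;  s_185 = 57;  s_186 = 207;  s_187 = 100
  s_188 = 205;  s_189 = 35;  s_190 = 140;  s_191 = 49;  s_192 = 39;  s_193 = 244
  s_194 = 165;  s_195 = 27;  s_196 = 28;  s_197 = 105;  s_198 = 63;  s_199 = 132
  s_200 = 189;  s_201 = 211;  s_202 = 172;  s_203 = 225;  s_204 = 23;  s_205 = 20
  s_206 = 21;  s_207 = 75;  s_208 = 60;  s_209 = 153;  s_210 = 175;  s_211 = 164
  s_212 = 173;  s_213 = 131;  s_214 = 204;  s_215 = 145;  s_216 = 7;  s_217 = 52
  s_218 = 133;  s_219 = 123;  s_220 = 92;  s_221 = 201;  s_222 = 31;  s_223 = 196
  s_224 = 157;  s_225 = 51;  s_226 = 236;  s_227 = 65;  s_228 = 247;  s_229 = 84
  s_230 = 245;  s_231 = 171;  s_232 = 124;  s_233 = 249;  s_234 = 143;  s_235 = 228
  s_236 = 141;  s_237 = 227;  s_238 = 12;  s_239 = 241;  s_240 = 231;  s_241 = 116
  s_242 = 101;  s_243 = 219;  s_244 = 156;  s_245 = 41;  s_246 = 255;  s_247 = 4
  s_248 = 125;  s_249 = 147;  s_250 = 44;  s_251 = 161;  s_252 = 215;  s_253 = 148
  s_254 = 213;  s_255 = 11;  s_256 = 188;  s_257 = 89;  s_258 = 111;  s_259 = 36
  s_260 = 109;  s_261 = 67;  s_262 = 76;  s_263 = 81;  s_264 = 199;  s_265 = 180
  s_266 = 69;  s_267 = 59;  s_268 = 220
s_269 = 99·220 + 15·59 = 137
s_270 = 99·137 + 15·220 = 223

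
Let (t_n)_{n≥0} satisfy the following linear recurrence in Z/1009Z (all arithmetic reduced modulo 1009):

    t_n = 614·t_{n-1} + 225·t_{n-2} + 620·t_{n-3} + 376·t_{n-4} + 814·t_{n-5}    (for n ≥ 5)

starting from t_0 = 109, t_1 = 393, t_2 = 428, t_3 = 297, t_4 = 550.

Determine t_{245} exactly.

t_5 = 614·550 + 225·297 + 620·428 + 376·393 + 814·109 = 297
t_6 = 614·297 + 225·550 + 620·297 + 376·428 + 814·393 = 420
t_7 = 614·420 + 225·297 + 620·550 + 376·297 + 814·428 = 734
t_8 = 614·734 + 225·420 + 620·297 + 376·550 + 814·297 = 371
t_9 = 614·371 + 225·734 + 620·420 + 376·297 + 814·550 = 907
t_10 = 614·907 + 225·371 + 620·734 + 376·420 + 814·297 = 802
Continuing the recurrence:
  t_11 = 617;  t_12 = 22;  t_13 = 70;  t_14 = 207;  t_15 = 20;  t_16 = 302
  t_17 = 265;  t_18 = 506;  t_19 = 24;  t_20 = 956;  t_21 = 412;  t_22 = 994
  t_23 = 335;  t_24 = 286;  t_25 = 299;  t_26 = 362;  t_27 = 438;  t_28 = 825
  t_29 = 292;  t_30 = 917;  t_31 = 329;  t_32 = 907;  t_33 = 138;  t_34 = 682
  t_35 = 495;  t_36 = 509;  t_37 = 329;  t_38 = 348;  t_39 = 557;  t_40 = 729
  t_41 = 895;  t_42 = 553;  t_43 = 353;  t_44 = 88;  t_45 = 706;  t_46 = 256
  t_47 = 968;  t_48 = 529;  t_49 = 153;  t_50 = 837;  t_51 = 760;  t_52 = 192
  t_53 = 406;  t_54 = 210;  t_55 = 762;  t_56 = 674;  t_57 = 295;  t_58 = 837
  t_59 = 647;  t_60 = 532;  t_61 = 1004;  t_62 = 45;  t_63 = 514;  t_64 = 960
  t_65 = 781;  t_66 = 911;  t_67 = 259;  t_68 = 60;  t_69 = 560;  t_70 = 852
  t_71 = 667;  t_72 = 285;  t_73 = 787;  t_74 = 586;  t_75 = 112;  t_76 = 722
  t_77 = 607;  t_78 = 474;  t_79 = 938;  t_80 = 890;  t_81 = 680;  t_82 = 966
  t_83 = 286;  t_84 = 671;  t_85 = 71;  t_86 = 132;  t_87 = 357;  t_88 = 79
  t_89 = 577;  t_90 = 573;  t_91 = 422;  t_92 = 571;  t_93 = 414;  t_94 = 584
  t_95 = 78;  t_96 = 311;  t_97 = 422;  t_98 = 698;  t_99 = 156;  t_100 = 710
  t_101 = 899;  t_102 = 803;  t_103 = 631;  t_104 = 888;  t_105 = 293;  t_106 = 544
  t_107 = 983;  t_108 = 493;  t_109 = 46;  t_110 = 46;  t_111 = 364;  t_112 = 772
  t_113 = 80;  t_114 = 758;  t_115 = 226;  t_116 = 49;  t_117 = 602;  t_118 = 134
  t_119 = 625;  t_120 = 708;  t_121 = 411;  t_122 = 623;  t_123 = 819;  t_124 = 906
  t_125 = 98;  t_126 = 652;  t_127 = 117;  t_128 = 145;  t_129 = 389;  t_130 = 977
  t_131 = 972;  t_132 = 807;  t_133 = 102;  t_134 = 188;  t_135 = 425;  t_136 = 98
  t_137 = 985;  t_138 = 750;  t_139 = 303;  t_140 = 266;  t_141 = 407;  t_142 = 295
  t_143 = 694;  t_144 = 760;  t_145 = 770;  t_146 = 760;  t_147 = 791;  t_148 = 47
  t_149 = 45;  t_150 = 313;  t_151 = 270;  t_152 = 398;  t_153 = 419;  t_154 = 576
  t_155 = 632;  t_156 = 632;  t_157 = 680;  t_158 = 747;  t_159 = 748;  t_160 = 971
  t_161 = 951;  t_162 = 812;  t_163 = 213;  t_164 = 330;  t_165 = 999;  t_166 = 184
  t_167 = 968;  t_168 = 752;  t_169 = 27;  t_170 = 431;  t_171 = 542;  t_172 = 680
  t_173 = 226;  t_174 = 602;  t_175 = 248;  t_176 = 684;  t_177 = 246;  t_178 = 271
  t_179 = 138;  t_180 = 533;  t_181 = 119;  t_182 = 516;  t_183 = 99;  t_184 = 384
  t_185 = 154;  t_186 = 466;  t_187 = 39;  t_188 = 241;  t_189 = 877;  t_190 = 274
  t_191 = 869;  t_192 = 68;  t_193 = 767;  t_194 = 495;  t_195 = 923;  t_196 = 750
  t_197 = 56;  t_198 = 713;  t_199 = 510;  t_200 = 864;  t_201 = 535;  t_202 = 484
  t_203 = 992;  t_204 = 735;  t_205 = 268;  t_206 = 509;  t_207 = 265;  t_208 = 626
  t_209 = 622;  t_210 = 820;  t_211 = 737;  t_212 = 604;  t_213 = 569;  t_214 = 165
  t_215 = 601;  t_216 = 802;  t_217 = 755;  t_218 = 94;  t_219 = 442;  t_220 = 571
  t_221 = 144;  t_222 = 675;  t_223 = 272;  t_224 = 890;  t_225 = 319;  t_226 = 429
  t_227 = 987;  t_228 = 384;  t_229 = 249;  t_230 = 856;  t_231 = 273;  t_232 = 363
  t_233 = 337;  t_234 = 638;  t_235 = 747;  t_236 = 427;  t_237 = 883;  t_238 = 174
  t_239 = 233;  t_240 = 926;  t_241 = 900;  t_242 = 530;  t_243 = 413
t_244 = 614·413 + 225·530 + 620·900 + 376·926 + 814·233 = 575
t_245 = 614·575 + 225·413 + 620·530 + 376·900 + 814·926 = 89

89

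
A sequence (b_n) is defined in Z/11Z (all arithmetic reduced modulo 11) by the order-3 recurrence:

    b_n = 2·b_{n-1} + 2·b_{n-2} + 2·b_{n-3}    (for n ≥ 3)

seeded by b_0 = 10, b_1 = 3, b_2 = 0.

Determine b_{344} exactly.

b_3 = 2·0 + 2·3 + 2·10 = 4
b_4 = 2·4 + 2·0 + 2·3 = 3
b_5 = 2·3 + 2·4 + 2·0 = 3
b_6 = 2·3 + 2·3 + 2·4 = 9
b_7 = 2·9 + 2·3 + 2·3 = 8
b_8 = 2·8 + 2·9 + 2·3 = 7
b_9 = 2·7 + 2·8 + 2·9 = 4
b_10 = 2·4 + 2·7 + 2·8 = 5
b_11 = 2·5 + 2·4 + 2·7 = 10
b_12 = 2·10 + 2·5 + 2·4 = 5
b_13 = 2·5 + 2·10 + 2·5 = 7
b_14 = 2·7 + 2·5 + 2·10 = 0
b_15 = 2·0 + 2·7 + 2·5 = 2
b_16 = 2·2 + 2·0 + 2·7 = 7
b_17 = 2·7 + 2·2 + 2·0 = 7
b_18 = 2·7 + 2·7 + 2·2 = 10
b_19 = 2·10 + 2·7 + 2·7 = 4
b_20 = 2·4 + 2·10 + 2·7 = 9
b_21 = 2·9 + 2·4 + 2·10 = 2
b_22 = 2·2 + 2·9 + 2·4 = 8
b_23 = 2·8 + 2·2 + 2·9 = 5
b_24 = 2·5 + 2·8 + 2·2 = 8
b_25 = 2·8 + 2·5 + 2·8 = 9
b_26 = 2·9 + 2·8 + 2·5 = 0
b_27 = 2·0 + 2·9 + 2·8 = 1
b_28 = 2·1 + 2·0 + 2·9 = 9
b_29 = 2·9 + 2·1 + 2·0 = 9
b_30 = 2·9 + 2·9 + 2·1 = 5
b_31 = 2·5 + 2·9 + 2·9 = 2
b_32 = 2·2 + 2·5 + 2·9 = 10
b_33 = 2·10 + 2·2 + 2·5 = 1
b_34 = 2·1 + 2·10 + 2·2 = 4
b_35 = 2·4 + 2·1 + 2·10 = 8
b_36 = 2·8 + 2·4 + 2·1 = 4
b_37 = 2·4 + 2·8 + 2·4 = 10
b_38 = 2·10 + 2·4 + 2·8 = 0
b_39 = 2·0 + 2·10 + 2·4 = 6
b_40 = 2·6 + 2·0 + 2·10 = 10
b_41 = 2·10 + 2·6 + 2·0 = 10
b_42 = 2·10 + 2·10 + 2·6 = 8
b_43 = 2·8 + 2·10 + 2·10 = 1
b_44 = 2·1 + 2·8 + 2·10 = 5
b_45 = 2·5 + 2·1 + 2·8 = 6
b_46 = 2·6 + 2·5 + 2·1 = 2
b_47 = 2·2 + 2·6 + 2·5 = 4
b_48 = 2·4 + 2·2 + 2·6 = 2
b_49 = 2·2 + 2·4 + 2·2 = 5
b_50 = 2·5 + 2·2 + 2·4 = 0
b_51 = 2·0 + 2·5 + 2·2 = 3
b_52 = 2·3 + 2·0 + 2·5 = 5
b_53 = 2·5 + 2·3 + 2·0 = 5
b_54 = 2·5 + 2·5 + 2·3 = 4
b_55 = 2·4 + 2·5 + 2·5 = 6
b_56 = 2·6 + 2·4 + 2·5 = 8
b_57 = 2·8 + 2·6 + 2·4 = 3
b_58 = 2·3 + 2·8 + 2·6 = 1
b_59 = 2·1 + 2·3 + 2·8 = 2
b_60 = 2·2 + 2·1 + 2·3 = 1
b_61 = 2·1 + 2·2 + 2·1 = 8
b_62 = 2·8 + 2·1 + 2·2 = 0
b_63 = 2·0 + 2·8 + 2·1 = 7
b_64 = 2·7 + 2·0 + 2·8 = 8
b_65 = 2·8 + 2·7 + 2·0 = 8
b_66 = 2·8 + 2·8 + 2·7 = 2
b_67 = 2·2 + 2·8 + 2·8 = 3
b_68 = 2·3 + 2·2 + 2·8 = 4
b_69 = 2·4 + 2·3 + 2·2 = 7
b_70 = 2·7 + 2·4 + 2·3 = 6
b_71 = 2·6 + 2·7 + 2·4 = 1
b_72 = 2·1 + 2·6 + 2·7 = 6
b_73 = 2·6 + 2·1 + 2·6 = 4
b_74 = 2·4 + 2·6 + 2·1 = 0
b_75 = 2·0 + 2·4 + 2·6 = 9
b_76 = 2·9 + 2·0 + 2·4 = 4
b_77 = 2·4 + 2·9 + 2·0 = 4
b_78 = 2·4 + 2·4 + 2·9 = 1
b_79 = 2·1 + 2·4 + 2·4 = 7
b_80 = 2·7 + 2·1 + 2·4 = 2
b_81 = 2·2 + 2·7 + 2·1 = 9
b_82 = 2·9 + 2·2 + 2·7 = 3
b_83 = 2·3 + 2·9 + 2·2 = 6
b_84 = 2·6 + 2·3 + 2·9 = 3
b_85 = 2·3 + 2·6 + 2·3 = 2
b_86 = 2·2 + 2·3 + 2·6 = 0
b_87 = 2·0 + 2·2 + 2·3 = 10
b_88 = 2·10 + 2·0 + 2·2 = 2
b_89 = 2·2 + 2·10 + 2·0 = 2
b_90 = 2·2 + 2·2 + 2·10 = 6
b_91 = 2·6 + 2·2 + 2·2 = 9
b_92 = 2·9 + 2·6 + 2·2 = 1
b_93 = 2·1 + 2·9 + 2·6 = 10
b_94 = 2·10 + 2·1 + 2·9 = 7
b_95 = 2·7 + 2·10 + 2·1 = 3
b_96 = 2·3 + 2·7 + 2·10 = 7
b_97 = 2·7 + 2·3 + 2·7 = 1
b_98 = 2·1 + 2·7 + 2·3 = 0
b_99 = 2·0 + 2·1 + 2·7 = 5
b_100 = 2·5 + 2·0 + 2·1 = 1
b_101 = 2·1 + 2·5 + 2·0 = 1
b_102 = 2·1 + 2·1 + 2·5 = 3
b_103 = 2·3 + 2·1 + 2·1 = 10
b_104 = 2·10 + 2·3 + 2·1 = 6
b_105 = 2·6 + 2·10 + 2·3 = 5
b_106 = 2·5 + 2·6 + 2·10 = 9
b_107 = 2·9 + 2·5 + 2·6 = 7
b_108 = 2·7 + 2·9 + 2·5 = 9
b_109 = 2·9 + 2·7 + 2·9 = 6
b_110 = 2·6 + 2·9 + 2·7 = 0
b_111 = 2·0 + 2·6 + 2·9 = 8
b_112 = 2·8 + 2·0 + 2·6 = 6
b_113 = 2·6 + 2·8 + 2·0 = 6
b_114 = 2·6 + 2·6 + 2·8 = 7
b_115 = 2·7 + 2·6 + 2·6 = 5
b_116 = 2·5 + 2·7 + 2·6 = 3
b_117 = 2·3 + 2·5 + 2·7 = 8
b_118 = 2·8 + 2·3 + 2·5 = 10
b_119 = 2·10 + 2·8 + 2·3 = 9
b_120 = 2·9 + 2·10 + 2·8 = 10
b_121 = 2·10 + 2·9 + 2·10 = 3
b_122 = 2·3 + 2·10 + 2·9 = 0
(b_120, b_121, b_122) = (10, 3, 0) = (b_0, b_1, b_2), so the sequence has period 120.
344 ≡ 104 (mod 120), hence b_344 = b_104 = 6.

6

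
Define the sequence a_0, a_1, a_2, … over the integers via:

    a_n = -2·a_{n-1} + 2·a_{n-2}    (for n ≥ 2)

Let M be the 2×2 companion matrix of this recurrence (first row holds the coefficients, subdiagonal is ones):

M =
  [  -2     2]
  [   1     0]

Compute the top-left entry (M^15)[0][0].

-2781184

(M^15)[0][0] is the top entry after applying M 15 times to the unit state (1, 0). Equivalently it is h_{16} for the auxiliary sequence (h_n) obeying the same recurrence with h_1 = 1 and h_i = 0 for 0 ≤ i < 1:
h_2 = -2·1 + 2·0 = -2
h_3 = -2·-2 + 2·1 = 6
h_4 = -2·6 + 2·-2 = -16
h_5 = -2·-16 + 2·6 = 44
h_6 = -2·44 + 2·-16 = -120
h_7 = -2·-120 + 2·44 = 328
h_8 = -2·328 + 2·-120 = -896
h_9 = -2·-896 + 2·328 = 2448
h_10 = -2·2448 + 2·-896 = -6688
h_11 = -2·-6688 + 2·2448 = 18272
h_12 = -2·18272 + 2·-6688 = -49920
h_13 = -2·-49920 + 2·18272 = 136384
h_14 = -2·136384 + 2·-49920 = -372608
h_15 = -2·-372608 + 2·136384 = 1017984
h_16 = -2·1017984 + 2·-372608 = -2781184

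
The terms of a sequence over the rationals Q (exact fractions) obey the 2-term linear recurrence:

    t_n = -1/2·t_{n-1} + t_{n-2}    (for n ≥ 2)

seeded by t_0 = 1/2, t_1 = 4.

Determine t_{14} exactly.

-457863/8192

t_2 = -1/2·4 + 1·1/2 = -3/2
t_3 = -1/2·-3/2 + 1·4 = 19/4
t_4 = -1/2·19/4 + 1·-3/2 = -31/8
t_5 = -1/2·-31/8 + 1·19/4 = 107/16
t_6 = -1/2·107/16 + 1·-31/8 = -231/32
t_7 = -1/2·-231/32 + 1·107/16 = 659/64
t_8 = -1/2·659/64 + 1·-231/32 = -1583/128
t_9 = -1/2·-1583/128 + 1·659/64 = 4219/256
t_10 = -1/2·4219/256 + 1·-1583/128 = -10551/512
t_11 = -1/2·-10551/512 + 1·4219/256 = 27427/1024
t_12 = -1/2·27427/1024 + 1·-10551/512 = -69631/2048
t_13 = -1/2·-69631/2048 + 1·27427/1024 = 179339/4096
t_14 = -1/2·179339/4096 + 1·-69631/2048 = -457863/8192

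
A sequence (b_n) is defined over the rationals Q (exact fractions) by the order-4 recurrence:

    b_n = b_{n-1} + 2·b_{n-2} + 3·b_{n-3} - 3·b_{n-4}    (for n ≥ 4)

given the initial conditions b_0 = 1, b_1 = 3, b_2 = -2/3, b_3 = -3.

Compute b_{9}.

-207

b_4 = 1·-3 + 2·-2/3 + 3·3 + -3·1 = 5/3
b_5 = 1·5/3 + 2·-3 + 3·-2/3 + -3·3 = -46/3
b_6 = 1·-46/3 + 2·5/3 + 3·-3 + -3·-2/3 = -19
b_7 = 1·-19 + 2·-46/3 + 3·5/3 + -3·-3 = -107/3
b_8 = 1·-107/3 + 2·-19 + 3·-46/3 + -3·5/3 = -374/3
b_9 = 1·-374/3 + 2·-107/3 + 3·-19 + -3·-46/3 = -207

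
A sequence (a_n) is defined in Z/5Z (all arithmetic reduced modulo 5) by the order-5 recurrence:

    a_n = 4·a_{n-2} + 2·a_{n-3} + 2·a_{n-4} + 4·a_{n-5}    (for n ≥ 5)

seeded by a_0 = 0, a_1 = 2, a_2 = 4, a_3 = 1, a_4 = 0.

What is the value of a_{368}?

0

a_5 = 0·0 + 4·1 + 2·4 + 2·2 + 4·0 = 1
a_6 = 0·1 + 4·0 + 2·1 + 2·4 + 4·2 = 3
a_7 = 0·3 + 4·1 + 2·0 + 2·1 + 4·4 = 2
a_8 = 0·2 + 4·3 + 2·1 + 2·0 + 4·1 = 3
a_9 = 0·3 + 4·2 + 2·3 + 2·1 + 4·0 = 1
a_10 = 0·1 + 4·3 + 2·2 + 2·3 + 4·1 = 1
Continuing the recurrence:
  a_11 = 1;  a_12 = 0;  a_13 = 0;  a_14 = 3;  a_15 = 1;  a_16 = 1
  a_17 = 0;  a_18 = 2;  a_19 = 1;  a_20 = 4;  a_21 = 2;  a_22 = 2
  a_23 = 1;  a_24 = 4;  a_25 = 3;  a_26 = 0;  a_27 = 0;  a_28 = 3
  a_29 = 2;  a_30 = 4;  a_31 = 4;  a_32 = 1;  a_33 = 0;  a_34 = 3
  a_35 = 1;  a_36 = 0;  a_37 = 4;  a_38 = 3;  a_39 = 0;  a_40 = 4
  a_41 = 4;  a_42 = 3;  a_43 = 1;  a_44 = 3;  a_45 = 4;  a_46 = 1
  a_47 = 1;  a_48 = 2;  a_49 = 1;  a_50 = 3;  a_51 = 4;  a_52 = 2
  a_53 = 2;  a_54 = 1;  a_55 = 2;  a_56 = 3;  a_57 = 2;  a_58 = 1
  a_59 = 2;  a_60 = 2;  a_61 = 1;  a_62 = 2;  a_63 = 1;  a_64 = 2
  a_65 = 3;  a_66 = 3;  a_67 = 1;  a_68 = 1;  a_69 = 4;  a_70 = 4
  a_71 = 2;  a_72 = 0;  a_73 = 3;  a_74 = 3;  a_75 = 2;  a_76 = 1
  a_77 = 0;  a_78 = 1;  a_79 = 3;  a_80 = 4;  a_81 = 3;  a_82 = 4
  a_83 = 0;  a_84 = 2;  a_85 = 0;  a_86 = 3;  a_87 = 0;  a_88 = 1
  a_89 = 4;  a_90 = 0;  a_91 = 0;  a_92 = 0;  a_93 = 2;  a_94 = 1
  a_95 = 3;  a_96 = 3;  a_97 = 3;  a_98 = 3;  a_99 = 3;  a_100 = 1
  a_101 = 1;  a_102 = 3;  a_103 = 4;  a_104 = 3;  a_105 = 3;  a_106 = 0
  a_107 = 3;  a_108 = 3;  a_109 = 0;  a_110 = 0;  a_111 = 2;  a_112 = 3
  a_113 = 0;  a_114 = 1;  a_115 = 0;  a_116 = 3;  a_117 = 4;  a_118 = 4
  a_119 = 1;  a_120 = 0;  a_121 = 2;  a_122 = 1;  a_123 = 1;  a_124 = 2
  a_125 = 0;  a_126 = 0;  a_127 = 0;  a_128 = 3;  a_129 = 3;  a_130 = 2
  a_131 = 3;  a_132 = 0;  a_133 = 4;  a_134 = 2;  a_135 = 0;  a_136 = 3
  a_137 = 2;  a_138 = 2;  a_139 = 2;  a_140 = 3;  a_141 = 3;  a_142 = 3
  a_143 = 0;  a_144 = 2;  a_145 = 4;  a_146 = 1;  a_147 = 2;  a_148 = 1
  a_149 = 1;  a_150 = 1;  a_151 = 4;  a_152 = 1;  a_153 = 4;  a_154 = 3
  a_155 = 0;  a_156 = 3;  a_157 = 3;  a_158 = 4;  a_159 = 0;  a_160 = 3
  a_161 = 1;  a_162 = 2;  a_163 = 1;  a_164 = 1;  a_165 = 2;  a_166 = 4
  a_167 = 0;  a_168 = 1;  a_169 = 1;  a_170 = 0;  a_171 = 2;  a_172 = 4
  a_173 = 4;  a_174 = 4;  a_175 = 3;  a_176 = 0;  a_177 = 4;  a_178 = 0
  a_179 = 3;  a_180 = 0;  a_181 = 0;  a_182 = 2;  a_183 = 1;  a_184 = 0
  a_185 = 3;  a_186 = 1;  a_187 = 2;  a_188 = 4;  a_189 = 1;  a_190 = 4
  a_191 = 0;  a_192 = 4;  a_193 = 1;  a_194 = 3;  a_195 = 3;  a_196 = 2
  a_197 = 1;  a_198 = 4;  a_199 = 1;  a_200 = 4;  a_201 = 2;  a_202 = 0
  a_203 = 4;  a_204 = 1;  a_205 = 1;  a_206 = 0;  a_207 = 4;  a_208 = 0
  a_209 = 2;  a_210 = 2;  a_211 = 1;  a_212 = 3;  a_213 = 2;  a_214 = 1
  a_215 = 4;  a_216 = 3;  a_217 = 4;  a_218 = 0;  a_219 = 4;  a_220 = 0
  a_221 = 1;  a_222 = 4;  a_223 = 2;  a_224 = 4;  a_225 = 3;  a_226 = 2
  a_227 = 0;  a_228 = 0;  a_229 = 1;  a_230 = 1;  a_231 = 2;  a_232 = 1
  a_233 = 2;  a_234 = 4;  a_235 = 3;  a_236 = 0;  a_237 = 3;  a_238 = 2
  a_239 = 4;  a_240 = 1;  a_241 = 1;  a_242 = 3;  a_243 = 2;  a_244 = 2
  a_245 = 0;  a_246 = 2;  a_247 = 0;  a_248 = 0;  a_249 = 2;  a_250 = 4
  a_251 = 1;  a_252 = 0;  a_253 = 1;  a_254 = 3;  a_255 = 2;  a_256 = 3
  a_257 = 1;  a_258 = 1;  a_259 = 1;  a_260 = 0;  a_261 = 0;  a_262 = 3
  a_263 = 1;  a_264 = 1;  a_265 = 0;  a_266 = 2;  a_267 = 1;  a_268 = 4
  a_269 = 2;  a_270 = 2;  a_271 = 1;  a_272 = 4;  a_273 = 3;  a_274 = 0
  a_275 = 0;  a_276 = 3;  a_277 = 2;  a_278 = 4;  a_279 = 4;  a_280 = 1
  a_281 = 0;  a_282 = 3;  a_283 = 1;  a_284 = 0;  a_285 = 4;  a_286 = 3
  a_287 = 0;  a_288 = 4;  a_289 = 4;  a_290 = 3;  a_291 = 1;  a_292 = 3
  a_293 = 4;  a_294 = 1;  a_295 = 1;  a_296 = 2;  a_297 = 1;  a_298 = 3
  a_299 = 4;  a_300 = 2;  a_301 = 2;  a_302 = 1;  a_303 = 2;  a_304 = 3
  a_305 = 2;  a_306 = 1;  a_307 = 2;  a_308 = 2;  a_309 = 1;  a_310 = 2
  a_311 = 1;  a_312 = 2;  a_313 = 3;  a_314 = 3;  a_315 = 1;  a_316 = 1
  a_317 = 4;  a_318 = 4;  a_319 = 2;  a_320 = 0;  a_321 = 3;  a_322 = 3
  a_323 = 2;  a_324 = 1;  a_325 = 0;  a_326 = 1;  a_327 = 3;  a_328 = 4
  a_329 = 3;  a_330 = 4;  a_331 = 0;  a_332 = 2;  a_333 = 0;  a_334 = 3
  a_335 = 0;  a_336 = 1;  a_337 = 4;  a_338 = 0;  a_339 = 0;  a_340 = 0
  a_341 = 2;  a_342 = 1;  a_343 = 3;  a_344 = 3;  a_345 = 3;  a_346 = 3
  a_347 = 3;  a_348 = 1;  a_349 = 1;  a_350 = 3;  a_351 = 4;  a_352 = 3
  a_353 = 3;  a_354 = 0;  a_355 = 3;  a_356 = 3;  a_357 = 0;  a_358 = 0
  a_359 = 2;  a_360 = 3;  a_361 = 0;  a_362 = 1;  a_363 = 0;  a_364 = 3
  a_365 = 4;  a_366 = 4
a_367 = 0·4 + 4·4 + 2·3 + 2·0 + 4·1 = 1
a_368 = 0·1 + 4·4 + 2·4 + 2·3 + 4·0 = 0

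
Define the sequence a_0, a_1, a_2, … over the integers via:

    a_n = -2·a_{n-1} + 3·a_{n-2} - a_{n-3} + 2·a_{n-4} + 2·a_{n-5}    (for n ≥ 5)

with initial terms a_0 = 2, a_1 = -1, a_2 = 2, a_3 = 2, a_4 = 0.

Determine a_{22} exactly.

-1142331106

a_5 = -2·0 + 3·2 + -1·2 + 2·-1 + 2·2 = 6
a_6 = -2·6 + 3·0 + -1·2 + 2·2 + 2·-1 = -12
a_7 = -2·-12 + 3·6 + -1·0 + 2·2 + 2·2 = 50
a_8 = -2·50 + 3·-12 + -1·6 + 2·0 + 2·2 = -138
a_9 = -2·-138 + 3·50 + -1·-12 + 2·6 + 2·0 = 450
a_10 = -2·450 + 3·-138 + -1·50 + 2·-12 + 2·6 = -1376
a_11 = -2·-1376 + 3·450 + -1·-138 + 2·50 + 2·-12 = 4316
a_12 = -2·4316 + 3·-1376 + -1·450 + 2·-138 + 2·50 = -13386
a_13 = -2·-13386 + 3·4316 + -1·-1376 + 2·450 + 2·-138 = 41720
a_14 = -2·41720 + 3·-13386 + -1·4316 + 2·-1376 + 2·450 = -129766
a_15 = -2·-129766 + 3·41720 + -1·-13386 + 2·4316 + 2·-1376 = 403958
a_16 = -2·403958 + 3·-129766 + -1·41720 + 2·-13386 + 2·4316 = -1257074
a_17 = -2·-1257074 + 3·403958 + -1·-129766 + 2·41720 + 2·-13386 = 3912456
a_18 = -2·3912456 + 3·-1257074 + -1·403958 + 2·-129766 + 2·41720 = -12176184
a_19 = -2·-12176184 + 3·3912456 + -1·-1257074 + 2·403958 + 2·-129766 = 37895194
a_20 = -2·37895194 + 3·-12176184 + -1·3912456 + 2·-1257074 + 2·403958 = -117937628
a_21 = -2·-117937628 + 3·37895194 + -1·-12176184 + 2·3912456 + 2·-1257074 = 367047786
a_22 = -2·367047786 + 3·-117937628 + -1·37895194 + 2·-12176184 + 2·3912456 = -1142331106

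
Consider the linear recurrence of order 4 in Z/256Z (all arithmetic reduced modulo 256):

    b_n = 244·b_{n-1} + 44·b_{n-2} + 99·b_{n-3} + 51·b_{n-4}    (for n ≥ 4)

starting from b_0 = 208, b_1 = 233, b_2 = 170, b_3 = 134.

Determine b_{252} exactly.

b_4 = 244·134 + 44·170 + 99·233 + 51·208 = 123
b_5 = 244·123 + 44·134 + 99·170 + 51·233 = 109
b_6 = 244·109 + 44·123 + 99·134 + 51·170 = 184
b_7 = 244·184 + 44·109 + 99·123 + 51·134 = 95
b_8 = 244·95 + 44·184 + 99·109 + 51·123 = 212
b_9 = 244·212 + 44·95 + 99·184 + 51·109 = 67
Continuing the recurrence:
  b_10 = 177;  b_11 = 33;  b_12 = 5;  b_13 = 60;  b_14 = 18;  b_15 = 250
  b_16 = 147;  b_17 = 254;  b_18 = 160;  b_19 = 207;  b_20 = 79;  b_21 = 90
  b_22 = 73;  b_23 = 214;  b_24 = 15;  b_25 = 61;  b_26 = 5;  b_27 = 175
  b_28 = 60;  b_29 = 90;  b_30 = 196;  b_31 = 89;  b_32 = 70;  b_33 = 190
  b_34 = 151;  b_35 = 97;  b_36 = 212;  b_37 = 251;  b_38 = 68;  b_39 = 67
  b_40 = 217;  b_41 = 165;  b_42 = 5;  b_43 = 100;  b_44 = 54;  b_45 = 118
  b_46 = 107;  b_47 = 18;  b_48 = 240;  b_49 = 187;  b_50 = 195;  b_51 = 102
  b_52 = 221;  b_53 = 214;  b_54 = 63;  b_55 = 157;  b_56 = 65;  b_57 = 239
  b_58 = 60;  b_59 = 174;  b_60 = 136;  b_61 = 89;  b_62 = 114;  b_63 = 54
  b_64 = 147;  b_65 = 53;  b_66 = 96;  b_67 = 55;  b_68 = 180;  b_69 = 179
  b_70 = 241;  b_71 = 9;  b_72 = 21;  b_73 = 108;  b_74 = 10;  b_75 = 2
  b_76 = 147;  b_77 = 214;  b_78 = 0;  b_79 = 7;  b_80 = 183;  b_81 = 66
  b_82 = 17;  b_83 = 182;  b_84 = 95;  b_85 = 141;  b_86 = 125;  b_87 = 95
  b_88 = 124;  b_89 = 242;  b_90 = 156;  b_91 = 41;  b_92 = 46;  b_93 = 110
  b_94 = 175;  b_95 = 169;  b_96 = 220;  b_97 = 83;  b_98 = 36;  b_99 = 83
  b_100 = 57;  b_101 = 13;  b_102 = 117;  b_103 = 84;  b_104 = 142;  b_105 = 158
  b_106 = 203;  b_107 = 74;  b_108 = 208;  b_109 = 243;  b_110 = 107;  b_111 = 238
  b_112 = 165;  b_113 = 246;  b_114 = 47;  b_115 = 77;  b_116 = 121;  b_117 = 191
  b_118 = 252;  b_119 = 38;  b_120 = 128;  b_121 = 9;  b_122 = 122;  b_123 = 230
  b_124 = 43;  b_125 = 125;  b_126 = 200;  b_127 = 143;  b_128 = 148;  b_129 = 227
  b_130 = 241;  b_131 = 113;  b_132 = 101;  b_133 = 28;  b_134 = 194;  b_135 = 74
  b_136 = 211;  b_137 = 110;  b_138 = 96;  b_139 = 191;  b_140 = 31;  b_141 = 106
  b_142 = 89;  b_143 = 22;  b_144 = 111;  b_145 = 29;  b_146 = 245;  b_147 = 207
  b_148 = 188;  b_149 = 74;  b_150 = 180;  b_151 = 57;  b_152 = 86;  b_153 = 30
  b_154 = 71;  b_155 = 113;  b_156 = 164;  b_157 = 43;  b_158 = 4;  b_159 = 35
  b_160 = 89;  b_161 = 245;  b_162 = 37;  b_163 = 196;  b_164 = 166;  b_165 = 6
  b_166 = 107;  b_167 = 66;  b_168 = 176;  b_169 = 171;  b_170 = 19;  b_171 = 182
  b_172 = 237;  b_173 = 150;  b_174 = 223;  b_175 = 61;  b_176 = 177;  b_177 = 79
  b_178 = 188;  b_179 = 94;  b_180 = 184;  b_181 = 249;  b_182 = 194;  b_183 = 150
  b_184 = 67;  b_185 = 69;  b_186 = 240;  b_187 = 103;  b_188 = 116;  b_189 = 211
  b_190 = 177;  b_191 = 89;  b_192 = 245;  b_193 = 76;  b_194 = 58;  b_195 = 210
  b_196 = 83;  b_197 = 198;  b_198 = 192;  b_199 = 247;  b_200 = 135;  b_201 = 210
  b_202 = 33;  b_203 = 246;  b_204 = 63;  b_205 = 237;  b_206 = 109;  b_207 = 255
  b_208 = 252;  b_209 = 98;  b_210 = 12;  b_211 = 137;  b_212 = 190;  b_213 = 206
  b_214 = 95;  b_215 = 185;  b_216 = 44;  b_217 = 131;  b_218 = 228;  b_219 = 179
  b_220 = 57;  b_221 = 93;  b_222 = 21;  b_223 = 180;  b_224 = 126;  b_225 = 174
  b_226 = 75;  b_227 = 250;  b_228 = 144;  b_229 = 227;  b_230 = 187;  b_231 = 190
  b_232 = 181;  b_233 = 182;  b_234 = 79;  b_235 = 109;  b_236 = 233;  b_237 = 159
  b_238 = 124;  b_239 = 86;  b_240 = 48;  b_241 = 41;  b_242 = 74;  b_243 = 70
  b_244 = 219;  b_245 = 141;  b_246 = 216;  b_247 = 191;  b_248 = 84;  b_249 = 131
  b_250 = 49
b_251 = 244·49 + 44·131 + 99·84 + 51·191 = 193
b_252 = 244·193 + 44·49 + 99·131 + 51·84 = 197

197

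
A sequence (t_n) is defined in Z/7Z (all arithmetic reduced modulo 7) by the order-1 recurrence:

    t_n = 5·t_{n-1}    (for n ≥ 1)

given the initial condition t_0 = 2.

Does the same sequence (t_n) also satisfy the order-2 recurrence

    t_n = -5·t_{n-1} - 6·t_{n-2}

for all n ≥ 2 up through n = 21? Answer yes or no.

Terms t_0..t_21: 2, 3, 1, 5, 4, 6, 2, 3, 1, 5, 4, 6, 2, 3, 1, 5, 4, 6, 2, 3, 1, 5
n=2: candidate gives 1, actual t_2 = 1 ✓
n=3: candidate gives 5, actual t_3 = 5 ✓
n=4: candidate gives 4, actual t_4 = 4 ✓
n=5: candidate gives 6, actual t_5 = 6 ✓
n=6: candidate gives 2, actual t_6 = 2 ✓
n=7: candidate gives 3, actual t_7 = 3 ✓
n=8: candidate gives 1, actual t_8 = 1 ✓
n=9: candidate gives 5, actual t_9 = 5 ✓
n=10: candidate gives 4, actual t_10 = 4 ✓
n=11: candidate gives 6, actual t_11 = 6 ✓
n=12: candidate gives 2, actual t_12 = 2 ✓
n=13: candidate gives 3, actual t_13 = 3 ✓
n=14: candidate gives 1, actual t_14 = 1 ✓
n=15: candidate gives 5, actual t_15 = 5 ✓
n=16: candidate gives 4, actual t_16 = 4 ✓
n=17: candidate gives 6, actual t_17 = 6 ✓
n=18: candidate gives 2, actual t_18 = 2 ✓
n=19: candidate gives 3, actual t_19 = 3 ✓
n=20: candidate gives 1, actual t_20 = 1 ✓
n=21: candidate gives 5, actual t_21 = 5 ✓

yes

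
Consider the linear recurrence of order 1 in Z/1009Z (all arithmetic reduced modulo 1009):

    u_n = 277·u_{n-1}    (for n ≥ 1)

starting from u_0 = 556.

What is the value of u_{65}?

638

u_1 = 277·556 = 644
u_2 = 277·644 = 804
u_3 = 277·804 = 728
u_4 = 277·728 = 865
u_5 = 277·865 = 472
u_6 = 277·472 = 583
u_7 = 277·583 = 51
u_8 = 277·51 = 1
u_9 = 277·1 = 277
u_10 = 277·277 = 45
u_11 = 277·45 = 357
u_12 = 277·357 = 7
u_13 = 277·7 = 930
u_14 = 277·930 = 315
u_15 = 277·315 = 481
u_16 = 277·481 = 49
u_17 = 277·49 = 456
u_18 = 277·456 = 187
u_19 = 277·187 = 340
u_20 = 277·340 = 343
u_21 = 277·343 = 165
u_22 = 277·165 = 300
u_23 = 277·300 = 362
u_24 = 277·362 = 383
u_25 = 277·383 = 146
u_26 = 277·146 = 82
u_27 = 277·82 = 516
u_28 = 277·516 = 663
u_29 = 277·663 = 13
u_30 = 277·13 = 574
u_31 = 277·574 = 585
u_32 = 277·585 = 605
u_33 = 277·605 = 91
u_34 = 277·91 = 991
u_35 = 277·991 = 59
u_36 = 277·59 = 199
u_37 = 277·199 = 637
u_38 = 277·637 = 883
u_39 = 277·883 = 413
u_40 = 277·413 = 384
u_41 = 277·384 = 423
u_42 = 277·423 = 127
u_43 = 277·127 = 873
u_44 = 277·873 = 670
u_45 = 277·670 = 943
u_46 = 277·943 = 889
u_47 = 277·889 = 57
u_48 = 277·57 = 654
u_49 = 277·654 = 547
u_50 = 277·547 = 169
u_51 = 277·169 = 399
u_52 = 277·399 = 542
u_53 = 277·542 = 802
u_54 = 277·802 = 174
u_55 = 277·174 = 775
u_56 = 277·775 = 767
u_57 = 277·767 = 569
u_58 = 277·569 = 209
u_59 = 277·209 = 380
u_60 = 277·380 = 324
u_61 = 277·324 = 956
u_62 = 277·956 = 454
u_63 = 277·454 = 642
u_64 = 277·642 = 250
u_65 = 277·250 = 638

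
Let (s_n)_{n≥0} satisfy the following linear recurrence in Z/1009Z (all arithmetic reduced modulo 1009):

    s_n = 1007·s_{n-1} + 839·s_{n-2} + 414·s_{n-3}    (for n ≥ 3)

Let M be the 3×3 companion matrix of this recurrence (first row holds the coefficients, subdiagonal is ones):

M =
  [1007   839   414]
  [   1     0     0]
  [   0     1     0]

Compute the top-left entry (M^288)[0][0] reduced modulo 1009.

143

(M^288)[0][0] is the top entry after applying M 288 times to the unit state (1, 0, 0). Equivalently it is h_{290} for the auxiliary sequence (h_n) obeying the same recurrence with h_2 = 1 and h_i = 0 for 0 ≤ i < 2:
h_3 = 1007·1 + 839·0 + 414·0 = 1007
h_4 = 1007·1007 + 839·1 + 414·0 = 843
h_5 = 1007·843 + 839·1007 + 414·1 = 77
h_6 = 1007·77 + 839·843 + 414·1007 = 1004
h_7 = 1007·1004 + 839·77 + 414·843 = 934
h_8 = 1007·934 + 839·1004 + 414·77 = 590
Continuing the recurrence:
  h_9 = 419;  h_10 = 1000;  h_11 = 509;  h_12 = 430;  h_13 = 703;  h_14 = 5
  h_15 = 987;  h_16 = 653;  h_17 = 468;  h_18 = 26;  h_19 = 29;  h_20 = 591
  h_21 = 616;  h_22 = 105;  h_23 = 502;  h_24 = 64;  h_25 = 380;  h_26 = 442
  h_27 = 363;  h_28 = 734;  h_29 = 748;  h_30 = 799;  h_31 = 561;  h_32 = 181
  h_33 = 966;  h_34 = 779;  h_35 = 975;  h_36 = 177;  h_37 = 7;  h_38 = 216
  h_39 = 17;  h_40 = 450;  h_41 = 878;  h_42 = 421;  h_43 = 883;  h_44 = 573
  h_45 = 840;  h_46 = 96;  h_47 = 393;  h_48 = 711;  h_49 = 773;  h_50 = 935
  h_51 = 643;  h_52 = 364;  h_53 = 586;  h_54 = 341;  h_55 = 953;  h_56 = 99
  h_57 = 155;  h_58 = 36;  h_59 = 438;  h_60 = 670;  h_61 = 653;  h_62 = 541
  h_63 = 821;  h_64 = 155;  h_65 = 347;  h_66 = 60;  h_67 = 15;  h_68 = 240
  h_69 = 621;  h_70 = 492;  h_71 = 878;  h_72 = 168;  h_73 = 615;  h_74 = 732
  h_75 = 871;  h_76 = 285;  h_77 = 31;  h_78 = 301;  h_79 = 119;  h_80 = 777
  h_81 = 921;  h_82 = 90;  h_83 = 461;  h_84 = 823;  h_85 = 631;  h_86 = 241
  h_87 = 900;  h_88 = 520;  h_89 = 220;  h_90 = 231;  h_91 = 843;  h_92 = 683
  h_93 = 399;  h_94 = 24;  h_95 = 976;  h_96 = 741;  h_97 = 947;  h_98 = 743
  h_99 = 11;  h_100 = 359;  h_101 = 296;  h_102 = 445;  h_103 = 552;  h_104 = 385
  h_105 = 828;  h_106 = 991;  h_107 = 504;  h_108 = 775;  h_109 = 164;  h_110 = 903
  h_111 = 572;  h_112 = 16;  h_113 = 104;  h_114 = 801;  h_115 = 459;  h_116 = 814
  h_117 = 715;  h_118 = 775;  h_119 = 997;  h_120 = 826;  h_121 = 376;  h_122 = 165
  h_123 = 239;  h_124 = 2;  h_125 = 433;  h_126 = 876;  h_127 = 132;  h_128 = 817
  h_129 = 575;  h_130 = 373;  h_131 = 609;  h_132 = 883;  h_133 = 694;  h_134 = 737
  h_135 = 921;  h_136 = 762;  h_137 = 719;  h_138 = 84;  h_139 = 351;  h_140 = 164
  h_141 = 3;  h_142 = 384;  h_143 = 24;  h_144 = 490;  h_145 = 548;  h_146 = 206
  h_147 = 316;  h_148 = 519;  h_149 = 256;  h_150 = 713;  h_151 = 408;  h_152 = 102
  h_153 = 611;  h_154 = 9;  h_155 = 898;  h_156 = 405;  h_157 = 597;  h_158 = 37
  h_159 = 521;  h_160 = 693;  h_161 = 28;  h_162 = 964;  h_163 = 721;  h_164 = 647
  h_165 = 784;  h_166 = 271;  h_167 = 848;  h_168 = 344;  h_169 = 643;  h_170 = 714
  h_171 = 399;  h_172 = 746;  h_173 = 258;  h_174 = 517;  h_175 = 601;  h_176 = 567
  h_177 = 753;  h_178 = 577;  h_179 = 638;  h_180 = 486;  h_181 = 294;  h_182 = 313
  h_183 = 257;  h_184 = 389;  h_185 = 358;  h_186 = 201;  h_187 = 902;  h_188 = 239
  h_189 = 26;  h_190 = 785;  h_191 = 128;  h_192 = 156;  h_193 = 218;  h_194 = 811
  h_195 = 677;  h_196 = 469;  h_197 = 773;  h_198 = 229;  h_199 = 749;  h_200 = 101
  h_201 = 571;  h_202 = 173;  h_203 = 902;  h_204 = 353;  h_205 = 314;  h_206 = 0
  h_207 = 943;  h_208 = 976;  h_209 = 187;  h_210 = 110;  h_211 = 742;  h_212 = 730
  h_213 = 678;  h_214 = 112;  h_215 = 71;  h_216 = 179;  h_217 = 643;  h_218 = 705
  h_219 = 719;  h_220 = 627;  h_221 = 892;  h_222 = 609;  h_223 = 775;  h_224 = 859
  h_225 = 605;  h_226 = 62;  h_227 = 402;  h_228 = 1002;  h_229 = 729;  h_230 = 684
  h_231 = 956;  h_232 = 985;  h_233 = 633;  h_234 = 43;  h_235 = 421;  h_236 = 651
  h_237 = 425;  h_238 = 216;  h_239 = 77;  h_240 = 843;  h_241 = 991;  h_242 = 603
  h_243 = 733;  h_244 = 571;  h_245 = 792;  h_246 = 990;  h_247 = 892;  h_248 = 400
  h_249 = 125;  h_250 = 356;  h_251 = 360;  h_252 = 600;  h_253 = 228;  h_254 = 170
  h_255 = 437;  h_256 = 42;  h_257 = 42;  h_258 = 146;  h_259 = 875;  h_260 = 908
  h_261 = 688;  h_262 = 678;  h_263 = 301;  h_264 = 467;  h_265 = 554;  h_266 = 729
  h_267 = 836;  h_268 = 836;  h_269 = 610;  h_270 = 964;  h_271 = 334;  h_272 = 209
  h_273 = 856;  h_274 = 134;  h_275 = 269;  h_276 = 114;  h_277 = 437;  h_278 = 302
  h_279 = 554;  h_280 = 327;  h_281 = 933;  h_282 = 370;  h_283 = 244;  h_284 = 1003
  h_285 = 722;  h_286 = 701;  h_287 = 508;  h_288 = 129
h_289 = 1007·129 + 839·508 + 414·701 = 787
h_290 = 1007·787 + 839·129 + 414·508 = 143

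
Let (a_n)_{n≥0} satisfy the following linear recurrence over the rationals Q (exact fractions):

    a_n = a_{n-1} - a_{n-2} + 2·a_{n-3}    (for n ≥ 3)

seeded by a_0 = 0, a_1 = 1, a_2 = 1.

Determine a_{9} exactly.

a_3 = 1·1 + -1·1 + 2·0 = 0
a_4 = 1·0 + -1·1 + 2·1 = 1
a_5 = 1·1 + -1·0 + 2·1 = 3
a_6 = 1·3 + -1·1 + 2·0 = 2
a_7 = 1·2 + -1·3 + 2·1 = 1
a_8 = 1·1 + -1·2 + 2·3 = 5
a_9 = 1·5 + -1·1 + 2·2 = 8

8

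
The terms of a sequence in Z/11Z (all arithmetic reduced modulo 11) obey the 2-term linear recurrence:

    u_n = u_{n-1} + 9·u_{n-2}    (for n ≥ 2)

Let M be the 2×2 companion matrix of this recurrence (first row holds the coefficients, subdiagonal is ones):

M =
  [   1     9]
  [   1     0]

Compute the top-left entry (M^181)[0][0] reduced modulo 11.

1

(M^181)[0][0] is the top entry after applying M 181 times to the unit state (1, 0). Equivalently it is h_{182} for the auxiliary sequence (h_n) obeying the same recurrence with h_1 = 1 and h_i = 0 for 0 ≤ i < 1:
h_2 = 1·1 + 9·0 = 1
h_3 = 1·1 + 9·1 = 10
h_4 = 1·10 + 9·1 = 8
h_5 = 1·8 + 9·10 = 10
h_6 = 1·10 + 9·8 = 5
h_7 = 1·5 + 9·10 = 7
h_8 = 1·7 + 9·5 = 8
h_9 = 1·8 + 9·7 = 5
h_10 = 1·5 + 9·8 = 0
h_11 = 1·0 + 9·5 = 1
(h_10, h_11) = (0, 1) = (h_0, h_1), so the sequence has period 10.
182 ≡ 2 (mod 10), hence h_182 = h_2 = 1.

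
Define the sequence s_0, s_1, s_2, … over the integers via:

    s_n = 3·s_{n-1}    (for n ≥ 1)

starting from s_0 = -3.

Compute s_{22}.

s_1 = 3·-3 = -9
s_2 = 3·-9 = -27
s_3 = 3·-27 = -81
s_4 = 3·-81 = -243
s_5 = 3·-243 = -729
s_6 = 3·-729 = -2187
s_7 = 3·-2187 = -6561
s_8 = 3·-6561 = -19683
s_9 = 3·-19683 = -59049
s_10 = 3·-59049 = -177147
s_11 = 3·-177147 = -531441
s_12 = 3·-531441 = -1594323
s_13 = 3·-1594323 = -4782969
s_14 = 3·-4782969 = -14348907
s_15 = 3·-14348907 = -43046721
s_16 = 3·-43046721 = -129140163
s_17 = 3·-129140163 = -387420489
s_18 = 3·-387420489 = -1162261467
s_19 = 3·-1162261467 = -3486784401
s_20 = 3·-3486784401 = -10460353203
s_21 = 3·-10460353203 = -31381059609
s_22 = 3·-31381059609 = -94143178827

-94143178827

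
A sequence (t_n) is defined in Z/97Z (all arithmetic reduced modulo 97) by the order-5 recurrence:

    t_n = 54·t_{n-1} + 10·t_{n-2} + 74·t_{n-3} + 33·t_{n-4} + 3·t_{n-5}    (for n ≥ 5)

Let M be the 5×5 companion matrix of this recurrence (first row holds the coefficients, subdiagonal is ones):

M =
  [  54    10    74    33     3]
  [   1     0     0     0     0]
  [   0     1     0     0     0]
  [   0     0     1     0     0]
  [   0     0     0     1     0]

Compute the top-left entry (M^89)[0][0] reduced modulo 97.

80

(M^89)[0][0] is the top entry after applying M 89 times to the unit state (1, 0, 0, 0, 0). Equivalently it is h_{93} for the auxiliary sequence (h_n) obeying the same recurrence with h_4 = 1 and h_i = 0 for 0 ≤ i < 4:
h_5 = 54·1 + 10·0 + 74·0 + 33·0 + 3·0 = 54
h_6 = 54·54 + 10·1 + 74·0 + 33·0 + 3·0 = 16
h_7 = 54·16 + 10·54 + 74·1 + 33·0 + 3·0 = 23
h_8 = 54·23 + 10·16 + 74·54 + 33·1 + 3·0 = 96
h_9 = 54·96 + 10·23 + 74·16 + 33·54 + 3·1 = 41
h_10 = 54·41 + 10·96 + 74·23 + 33·16 + 3·54 = 37
h_11 = 54·37 + 10·41 + 74·96 + 33·23 + 3·16 = 37
h_12 = 54·37 + 10·37 + 74·41 + 33·96 + 3·23 = 6
h_13 = 54·6 + 10·37 + 74·37 + 33·41 + 3·96 = 29
h_14 = 54·29 + 10·6 + 74·37 + 33·37 + 3·41 = 82
h_15 = 54·82 + 10·29 + 74·6 + 33·37 + 3·37 = 92
h_16 = 54·92 + 10·82 + 74·29 + 33·6 + 3·37 = 95
h_17 = 54·95 + 10·92 + 74·82 + 33·29 + 3·6 = 95
h_18 = 54·95 + 10·95 + 74·92 + 33·82 + 3·29 = 64
h_19 = 54·64 + 10·95 + 74·95 + 33·92 + 3·82 = 71
h_20 = 54·71 + 10·64 + 74·95 + 33·95 + 3·92 = 74
h_21 = 54·74 + 10·71 + 74·64 + 33·95 + 3·95 = 58
h_22 = 54·58 + 10·74 + 74·71 + 33·64 + 3·95 = 77
h_23 = 54·77 + 10·58 + 74·74 + 33·71 + 3·64 = 42
h_24 = 54·42 + 10·77 + 74·58 + 33·74 + 3·71 = 91
h_25 = 54·91 + 10·42 + 74·77 + 33·58 + 3·74 = 73
h_26 = 54·73 + 10·91 + 74·42 + 33·77 + 3·58 = 5
h_27 = 54·5 + 10·73 + 74·91 + 33·42 + 3·77 = 39
h_28 = 54·39 + 10·5 + 74·73 + 33·91 + 3·42 = 17
h_29 = 54·17 + 10·39 + 74·5 + 33·73 + 3·91 = 92
h_30 = 54·92 + 10·17 + 74·39 + 33·5 + 3·73 = 66
h_31 = 54·66 + 10·92 + 74·17 + 33·39 + 3·5 = 60
h_32 = 54·60 + 10·66 + 74·92 + 33·17 + 3·39 = 37
h_33 = 54·37 + 10·60 + 74·66 + 33·92 + 3·17 = 93
h_34 = 54·93 + 10·37 + 74·60 + 33·66 + 3·92 = 64
h_35 = 54·64 + 10·93 + 74·37 + 33·60 + 3·66 = 87
h_36 = 54·87 + 10·64 + 74·93 + 33·37 + 3·60 = 41
h_37 = 54·41 + 10·87 + 74·64 + 33·93 + 3·37 = 39
h_38 = 54·39 + 10·41 + 74·87 + 33·64 + 3·93 = 93
h_39 = 54·93 + 10·39 + 74·41 + 33·87 + 3·64 = 63
h_40 = 54·63 + 10·93 + 74·39 + 33·41 + 3·87 = 5
h_41 = 54·5 + 10·63 + 74·93 + 33·39 + 3·41 = 74
h_42 = 54·74 + 10·5 + 74·63 + 33·93 + 3·39 = 60
h_43 = 54·60 + 10·74 + 74·5 + 33·63 + 3·93 = 15
h_44 = 54·15 + 10·60 + 74·74 + 33·5 + 3·63 = 62
h_45 = 54·62 + 10·15 + 74·60 + 33·74 + 3·5 = 16
h_46 = 54·16 + 10·62 + 74·15 + 33·60 + 3·74 = 43
h_47 = 54·43 + 10·16 + 74·62 + 33·15 + 3·60 = 82
h_48 = 54·82 + 10·43 + 74·16 + 33·62 + 3·15 = 82
h_49 = 54·82 + 10·82 + 74·43 + 33·16 + 3·62 = 26
h_50 = 54·26 + 10·82 + 74·82 + 33·43 + 3·16 = 59
h_51 = 54·59 + 10·26 + 74·82 + 33·82 + 3·43 = 30
h_52 = 54·30 + 10·59 + 74·26 + 33·82 + 3·82 = 5
h_53 = 54·5 + 10·30 + 74·59 + 33·26 + 3·82 = 26
h_54 = 54·26 + 10·5 + 74·30 + 33·59 + 3·26 = 73
h_55 = 54·73 + 10·26 + 74·5 + 33·30 + 3·59 = 16
h_56 = 54·16 + 10·73 + 74·26 + 33·5 + 3·30 = 87
h_57 = 54·87 + 10·16 + 74·73 + 33·26 + 3·5 = 75
h_58 = 54·75 + 10·87 + 74·16 + 33·73 + 3·26 = 55
h_59 = 54·55 + 10·75 + 74·87 + 33·16 + 3·73 = 41
h_60 = 54·41 + 10·55 + 74·75 + 33·87 + 3·16 = 78
h_61 = 54·78 + 10·41 + 74·55 + 33·75 + 3·87 = 79
h_62 = 54·79 + 10·78 + 74·41 + 33·55 + 3·75 = 32
h_63 = 54·32 + 10·79 + 74·78 + 33·41 + 3·55 = 11
h_64 = 54·11 + 10·32 + 74·79 + 33·78 + 3·41 = 48
h_65 = 54·48 + 10·11 + 74·32 + 33·79 + 3·78 = 54
h_66 = 54·54 + 10·48 + 74·11 + 33·32 + 3·79 = 71
h_67 = 54·71 + 10·54 + 74·48 + 33·11 + 3·32 = 43
h_68 = 54·43 + 10·71 + 74·54 + 33·48 + 3·11 = 12
h_69 = 54·12 + 10·43 + 74·71 + 33·54 + 3·48 = 13
h_70 = 54·13 + 10·12 + 74·43 + 33·71 + 3·54 = 10
h_71 = 54·10 + 10·13 + 74·12 + 33·43 + 3·71 = 86
h_72 = 54·86 + 10·10 + 74·13 + 33·12 + 3·43 = 23
h_73 = 54·23 + 10·86 + 74·10 + 33·13 + 3·12 = 9
h_74 = 54·9 + 10·23 + 74·86 + 33·10 + 3·13 = 77
h_75 = 54·77 + 10·9 + 74·23 + 33·86 + 3·10 = 88
h_76 = 54·88 + 10·77 + 74·9 + 33·23 + 3·86 = 27
h_77 = 54·27 + 10·88 + 74·77 + 33·9 + 3·23 = 60
h_78 = 54·60 + 10·27 + 74·88 + 33·77 + 3·9 = 77
h_79 = 54·77 + 10·60 + 74·27 + 33·88 + 3·77 = 94
h_80 = 54·94 + 10·77 + 74·60 + 33·27 + 3·88 = 92
h_81 = 54·92 + 10·94 + 74·77 + 33·60 + 3·27 = 87
h_82 = 54·87 + 10·92 + 74·94 + 33·77 + 3·60 = 66
h_83 = 54·66 + 10·87 + 74·92 + 33·94 + 3·77 = 25
h_84 = 54·25 + 10·66 + 74·87 + 33·92 + 3·94 = 29
h_85 = 54·29 + 10·25 + 74·66 + 33·87 + 3·92 = 50
h_86 = 54·50 + 10·29 + 74·25 + 33·66 + 3·87 = 4
h_87 = 54·4 + 10·50 + 74·29 + 33·25 + 3·66 = 5
h_88 = 54·5 + 10·4 + 74·50 + 33·29 + 3·25 = 95
h_89 = 54·95 + 10·5 + 74·4 + 33·50 + 3·29 = 35
h_90 = 54·35 + 10·95 + 74·5 + 33·4 + 3·50 = 0
h_91 = 54·0 + 10·35 + 74·95 + 33·5 + 3·4 = 88
h_92 = 54·88 + 10·0 + 74·35 + 33·95 + 3·5 = 16
h_93 = 54·16 + 10·88 + 74·0 + 33·35 + 3·95 = 80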